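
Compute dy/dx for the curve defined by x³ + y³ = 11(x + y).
Take d/dx of both sides. Since y is implicitly a function of x, the chain rule attaches a y' = dy/dx factor whenever we differentiate through y.

Set F(x, y) = (left side) − (right side), so the curve is F = 0. Differentiating each term of F:
  d/dx[x^3] = 3x^2
  d/dx[-11x] = -11
  d/dx[y^3] = 3y^2·y'
  d/dx[-11y] = -11·y'

Collecting, the y'-free part is the partial derivative in x and the y' coefficient is the partial derivative in y:
  ∂F/∂x = 3x^2 - 11
  ∂F/∂y = 3y^2 - 11

so d/dx[F(x, y(x))] = ∂F/∂x + (∂F/∂y)·y' = 0. Rearranging,
  dy/dx = -(∂F/∂x)/(∂F/∂y) = -(3x^2 - 11)/(3y^2 - 11) = (11 - 3x^2)/(3y^2 - 11)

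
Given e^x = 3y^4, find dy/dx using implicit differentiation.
Differentiate the relation implicitly: treat y = y(x) and apply the chain rule, so every y-derivative picks up a y' = dy/dx factor.

With everything moved to the left-hand side, differentiate term by term:
  d/dx[-3y^4] = -12y^3·y'
  d/dx[e^(x)] = e^(x)

Separating the contributions that come from x directly and those that come through y:
  without y':      e^(x)
  multiplying y':  -12y^3

so (e^(x)) + (-12y^3)·y' = 0, and therefore
  dy/dx = -(e^(x))/(-12y^3) = e^(x)/(12y^3)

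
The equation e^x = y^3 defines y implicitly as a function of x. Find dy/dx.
Differentiate both sides with respect to x, treating y as y(x). By the chain rule, any term containing y contributes a factor of y' = dy/dx when we differentiate it.

Move every term to one side and write the relation as F(x, y) = 0. Term by term,
  d/dx[-y^3] = -3y^2·y'
  d/dx[e^(x)] = e^(x)

The pieces without y' make up ∂F/∂x and the coefficient of y' is ∂F/∂y:
  ∂F/∂x = e^(x),
  ∂F/∂y = -3y^2.

Since d/dx[F] = ∂F/∂x + (∂F/∂y)·y' = 0, solve for y':
  (∂F/∂y)·y' = -∂F/∂x
  dy/dx = -(∂F/∂x)/(∂F/∂y) = -(e^(x))/(-3y^2) = e^(x)/(3y^2)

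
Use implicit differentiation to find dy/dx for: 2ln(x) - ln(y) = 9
Take d/dx of both sides. Since y is implicitly a function of x, the chain rule attaches a y' = dy/dx factor whenever we differentiate through y.

Set F(x, y) = (left side) − (right side), so the curve is F = 0. Differentiating each term of F:
  d/dx[2ln(x)] = 2/x
  d/dx[-ln(y)] = -y'/y
  d/dx[-9] = 0

Collecting, the y'-free part is the partial derivative in x and the y' coefficient is the partial derivative in y:
  ∂F/∂x = 2/x
  ∂F/∂y = -1/y

so d/dx[F(x, y(x))] = ∂F/∂x + (∂F/∂y)·y' = 0. Rearranging,
  dy/dx = -(∂F/∂x)/(∂F/∂y) = -(2/x)/(-1/y) = 2y/x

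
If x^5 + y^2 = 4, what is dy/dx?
Apply d/dx to both sides, remembering that y depends on x. Each occurrence of y therefore brings in a y' = dy/dx via the chain rule.

With F(x, y) equal to the left-hand side minus the right, differentiate F term by term:
  d/dx[x^5] = 5x^4
  d/dx[y^2] = 2y·y'
  d/dx[-4] = 0
Adding these up, d/dx[F] = 0 becomes
  (5x^4) + (2y)·y' = 0,
so isolating y',
  dy/dx = -(5x^4)/(2y) = -5x^4/(2y)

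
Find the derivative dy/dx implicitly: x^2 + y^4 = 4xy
Take d/dx of both sides. Since y is implicitly a function of x, the chain rule attaches a y' = dy/dx factor whenever we differentiate through y.

Set F(x, y) = (left side) − (right side), so the curve is F = 0. Differentiating each term of F:
  d/dx[x^2] = 2x
  d/dx[-4xy] = -4x·y' - 4y
  d/dx[y^4] = 4y^3·y'

Collecting, the y'-free part is the partial derivative in x and the y' coefficient is the partial derivative in y:
  ∂F/∂x = 2x - 4y
  ∂F/∂y = -4x + 4y^3

so d/dx[F(x, y(x))] = ∂F/∂x + (∂F/∂y)·y' = 0. Rearranging,
  dy/dx = -(∂F/∂x)/(∂F/∂y) = -(2x - 4y)/(-4x + 4y^3) = (x/2 - y)/(x - y^3)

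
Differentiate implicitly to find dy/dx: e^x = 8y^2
Take d/dx of both sides. Since y is implicitly a function of x, the chain rule attaches a y' = dy/dx factor whenever we differentiate through y.

Set F(x, y) = (left side) − (right side), so the curve is F = 0. Differentiating each term of F:
  d/dx[-8y^2] = -16y·y'
  d/dx[e^(x)] = e^(x)

Collecting, the y'-free part is the partial derivative in x and the y' coefficient is the partial derivative in y:
  ∂F/∂x = e^(x)
  ∂F/∂y = -16y

so d/dx[F(x, y(x))] = ∂F/∂x + (∂F/∂y)·y' = 0. Rearranging,
  dy/dx = -(∂F/∂x)/(∂F/∂y) = -(e^(x))/(-16y) = e^(x)/(16y)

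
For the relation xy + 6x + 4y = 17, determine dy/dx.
Differentiate both sides with respect to x, treating y as y(x). By the chain rule, any term containing y contributes a factor of y' = dy/dx when we differentiate it.

Move every term to one side and write the relation as F(x, y) = 0. Term by term,
  d/dx[xy] = x·y' + y
  d/dx[6x] = 6
  d/dx[4y] = 4·y'
  d/dx[-17] = 0

The pieces without y' make up ∂F/∂x and the coefficient of y' is ∂F/∂y:
  ∂F/∂x = y + 6,
  ∂F/∂y = x + 4.

Since d/dx[F] = ∂F/∂x + (∂F/∂y)·y' = 0, solve for y':
  (∂F/∂y)·y' = -∂F/∂x
  dy/dx = -(∂F/∂x)/(∂F/∂y) = -(y + 6)/(x + 4) = (-y - 6)/(x + 4)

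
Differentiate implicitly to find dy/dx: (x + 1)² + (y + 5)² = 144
Differentiate the relation implicitly: treat y = y(x) and apply the chain rule, so every y-derivative picks up a y' = dy/dx factor.

With everything moved to the left-hand side, differentiate term by term:
  d/dx[(x + 1)^2] = 2x + 2
  d/dx[(y + 5)^2] = 2·y'(y + 5)
  d/dx[-144] = 0

Separating the contributions that come from x directly and those that come through y:
  without y':      2x + 2
  multiplying y':  2y + 10

so (2x + 2) + (2y + 10)·y' = 0, and therefore
  dy/dx = -(2x + 2)/(2y + 10) = (-x - 1)/(y + 5)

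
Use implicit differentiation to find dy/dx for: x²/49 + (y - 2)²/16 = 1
Differentiate the relation implicitly: treat y = y(x) and apply the chain rule, so every y-derivative picks up a y' = dy/dx factor.

With everything moved to the left-hand side, differentiate term by term:
  d/dx[x^2/49] = 2x/49
  d/dx[(y - 2)^2/16] = y'(y - 2)/8
  d/dx[-1] = 0

Separating the contributions that come from x directly and those that come through y:
  without y':      2x/49
  multiplying y':  y/8 - 1/4

so (2x/49) + (y/8 - 1/4)·y' = 0, and therefore
  dy/dx = -(2x/49)/(y/8 - 1/4)
        = -(2x/49)/((y - 2)/8) = -16x/(49y - 98)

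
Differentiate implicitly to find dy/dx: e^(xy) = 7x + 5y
Take d/dx of both sides. Since y is implicitly a function of x, the chain rule attaches a y' = dy/dx factor whenever we differentiate through y.

Set F(x, y) = (left side) − (right side), so the curve is F = 0. Differentiating each term of F:
  d/dx[-7x] = -7
  d/dx[-5y] = -5·y'
  d/dx[e^(xy)] = (x·y' + y)·e^(xy)

Collecting, the y'-free part is the partial derivative in x and the y' coefficient is the partial derivative in y:
  ∂F/∂x = y·e^(xy) - 7
  ∂F/∂y = x·e^(xy) - 5

so d/dx[F(x, y(x))] = ∂F/∂x + (∂F/∂y)·y' = 0. Rearranging,
  dy/dx = -(∂F/∂x)/(∂F/∂y) = -(y·e^(xy) - 7)/(x·e^(xy) - 5) = (-y·e^(xy) + 7)/(x·e^(xy) - 5)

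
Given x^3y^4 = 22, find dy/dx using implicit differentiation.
Differentiate both sides with respect to x, treating y as y(x). By the chain rule, any term containing y contributes a factor of y' = dy/dx when we differentiate it.

Move every term to one side and write the relation as F(x, y) = 0. Term by term,
  d/dx[x^3y^4] = 4x^3y^3·y' + 3x^2y^4
  d/dx[-22] = 0

The pieces without y' make up ∂F/∂x and the coefficient of y' is ∂F/∂y:
  ∂F/∂x = 3x^2y^4,
  ∂F/∂y = 4x^3y^3.

Since d/dx[F] = ∂F/∂x + (∂F/∂y)·y' = 0, solve for y':
  (∂F/∂y)·y' = -∂F/∂x
  dy/dx = -(∂F/∂x)/(∂F/∂y) = -(3x^2y^4)/(4x^3y^3) = -3y/(4x)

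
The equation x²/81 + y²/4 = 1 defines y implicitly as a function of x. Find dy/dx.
Apply d/dx to both sides, remembering that y depends on x. Each occurrence of y therefore brings in a y' = dy/dx via the chain rule.

With F(x, y) equal to the left-hand side minus the right, differentiate F term by term:
  d/dx[x^2/81] = 2x/81
  d/dx[y^2/4] = y·y'/2
  d/dx[-1] = 0
Adding these up, d/dx[F] = 0 becomes
  (2x/81) + (y/2)·y' = 0,
so isolating y',
  dy/dx = -(2x/81)/(y/2) = -4x/(81y)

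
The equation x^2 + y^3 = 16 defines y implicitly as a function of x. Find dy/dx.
Take d/dx of both sides. Since y is implicitly a function of x, the chain rule attaches a y' = dy/dx factor whenever we differentiate through y.

Set F(x, y) = (left side) − (right side), so the curve is F = 0. Differentiating each term of F:
  d/dx[x^2] = 2x
  d/dx[y^3] = 3y^2·y'
  d/dx[-16] = 0

Collecting, the y'-free part is the partial derivative in x and the y' coefficient is the partial derivative in y:
  ∂F/∂x = 2x
  ∂F/∂y = 3y^2

so d/dx[F(x, y(x))] = ∂F/∂x + (∂F/∂y)·y' = 0. Rearranging,
  dy/dx = -(∂F/∂x)/(∂F/∂y) = -(2x)/(3y^2) = -2x/(3y^2)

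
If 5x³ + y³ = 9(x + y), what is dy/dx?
Differentiate both sides with respect to x, treating y as y(x). By the chain rule, any term containing y contributes a factor of y' = dy/dx when we differentiate it.

Move every term to one side and write the relation as F(x, y) = 0. Term by term,
  d/dx[5x^3] = 15x^2
  d/dx[-9x] = -9
  d/dx[y^3] = 3y^2·y'
  d/dx[-9y] = -9·y'

The pieces without y' make up ∂F/∂x and the coefficient of y' is ∂F/∂y:
  ∂F/∂x = 15x^2 - 9,
  ∂F/∂y = 3y^2 - 9.

Since d/dx[F] = ∂F/∂x + (∂F/∂y)·y' = 0, solve for y':
  (∂F/∂y)·y' = -∂F/∂x
  dy/dx = -(∂F/∂x)/(∂F/∂y) = -(15x^2 - 9)/(3y^2 - 9) = (3 - 5x^2)/(y^2 - 3)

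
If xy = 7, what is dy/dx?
Differentiate the relation implicitly: treat y = y(x) and apply the chain rule, so every y-derivative picks up a y' = dy/dx factor.

With everything moved to the left-hand side, differentiate term by term:
  d/dx[xy] = x·y' + y
  d/dx[-7] = 0

Separating the contributions that come from x directly and those that come through y:
  without y':      y
  multiplying y':  x

so (y) + (x)·y' = 0, and therefore
  dy/dx = -(y)/(x) = -y/x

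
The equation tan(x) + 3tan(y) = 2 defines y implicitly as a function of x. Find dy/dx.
Take d/dx of both sides. Since y is implicitly a function of x, the chain rule attaches a y' = dy/dx factor whenever we differentiate through y.

Set F(x, y) = (left side) − (right side), so the curve is F = 0. Differentiating each term of F:
  d/dx[tan(x)] = tan(x)^2 + 1
  d/dx[3tan(y)] = 3·y'(tan(y)^2 + 1)
  d/dx[-2] = 0

Collecting, the y'-free part is the partial derivative in x and the y' coefficient is the partial derivative in y:
  ∂F/∂x = tan(x)^2 + 1
  ∂F/∂y = 3tan(y)^2 + 3

so d/dx[F(x, y(x))] = ∂F/∂x + (∂F/∂y)·y' = 0. Rearranging,
  dy/dx = -(∂F/∂x)/(∂F/∂y) = -(tan(x)^2 + 1)/(3tan(y)^2 + 3) = -cos(y)^2/(3cos(x)^2)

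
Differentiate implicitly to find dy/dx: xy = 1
Apply d/dx to both sides, remembering that y depends on x. Each occurrence of y therefore brings in a y' = dy/dx via the chain rule.

With F(x, y) equal to the left-hand side minus the right, differentiate F term by term:
  d/dx[xy] = x·y' + y
  d/dx[-1] = 0
Adding these up, d/dx[F] = 0 becomes
  (y) + (x)·y' = 0,
so isolating y',
  dy/dx = -(y)/(x) = -y/x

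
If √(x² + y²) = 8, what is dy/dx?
Apply d/dx to both sides, remembering that y depends on x. Each occurrence of y therefore brings in a y' = dy/dx via the chain rule.

With F(x, y) equal to the left-hand side minus the right, differentiate F term by term:
  d/dx[√(x^2 + y^2)] = (x + y·y')/√(x^2 + y^2)
  d/dx[-8] = 0
Adding these up, d/dx[F] = 0 becomes
  (x/√(x^2 + y^2)) + (y/√(x^2 + y^2))·y' = 0,
so isolating y',
  dy/dx = -(x/√(x^2 + y^2))/(y/√(x^2 + y^2)) = -x/y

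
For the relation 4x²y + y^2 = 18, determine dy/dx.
Differentiate both sides with respect to x, treating y as y(x). By the chain rule, any term containing y contributes a factor of y' = dy/dx when we differentiate it.

Move every term to one side and write the relation as F(x, y) = 0. Term by term,
  d/dx[4x^2y] = 4x^2·y' + 8xy
  d/dx[y^2] = 2y·y'
  d/dx[-18] = 0

The pieces without y' make up ∂F/∂x and the coefficient of y' is ∂F/∂y:
  ∂F/∂x = 8xy,
  ∂F/∂y = 4x^2 + 2y.

Since d/dx[F] = ∂F/∂x + (∂F/∂y)·y' = 0, solve for y':
  (∂F/∂y)·y' = -∂F/∂x
  dy/dx = -(∂F/∂x)/(∂F/∂y) = -(8xy)/(4x^2 + 2y) = -4xy/(2x^2 + y)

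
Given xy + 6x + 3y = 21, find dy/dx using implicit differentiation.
Take d/dx of both sides. Since y is implicitly a function of x, the chain rule attaches a y' = dy/dx factor whenever we differentiate through y.

Set F(x, y) = (left side) − (right side), so the curve is F = 0. Differentiating each term of F:
  d/dx[xy] = x·y' + y
  d/dx[6x] = 6
  d/dx[3y] = 3·y'
  d/dx[-21] = 0

Collecting, the y'-free part is the partial derivative in x and the y' coefficient is the partial derivative in y:
  ∂F/∂x = y + 6
  ∂F/∂y = x + 3

so d/dx[F(x, y(x))] = ∂F/∂x + (∂F/∂y)·y' = 0. Rearranging,
  dy/dx = -(∂F/∂x)/(∂F/∂y) = -(y + 6)/(x + 3) = (-y - 6)/(x + 3)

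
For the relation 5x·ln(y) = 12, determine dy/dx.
Take d/dx of both sides. Since y is implicitly a function of x, the chain rule attaches a y' = dy/dx factor whenever we differentiate through y.

Set F(x, y) = (left side) − (right side), so the curve is F = 0. Differentiating each term of F:
  d/dx[5x·ln(y)] = 5x·y'/y + 5ln(y)
  d/dx[-12] = 0

Collecting, the y'-free part is the partial derivative in x and the y' coefficient is the partial derivative in y:
  ∂F/∂x = 5ln(y)
  ∂F/∂y = 5x/y

so d/dx[F(x, y(x))] = ∂F/∂x + (∂F/∂y)·y' = 0. Rearranging,
  dy/dx = -(∂F/∂x)/(∂F/∂y) = -(5ln(y))/(5x/y) = -y·ln(y)/x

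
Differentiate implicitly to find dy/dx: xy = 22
Differentiate the relation implicitly: treat y = y(x) and apply the chain rule, so every y-derivative picks up a y' = dy/dx factor.

With everything moved to the left-hand side, differentiate term by term:
  d/dx[xy] = x·y' + y
  d/dx[-22] = 0

Separating the contributions that come from x directly and those that come through y:
  without y':      y
  multiplying y':  x

so (y) + (x)·y' = 0, and therefore
  dy/dx = -(y)/(x) = -y/x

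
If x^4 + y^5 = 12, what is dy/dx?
Apply d/dx to both sides, remembering that y depends on x. Each occurrence of y therefore brings in a y' = dy/dx via the chain rule.

With F(x, y) equal to the left-hand side minus the right, differentiate F term by term:
  d/dx[x^4] = 4x^3
  d/dx[y^5] = 5y^4·y'
  d/dx[-12] = 0
Adding these up, d/dx[F] = 0 becomes
  (4x^3) + (5y^4)·y' = 0,
so isolating y',
  dy/dx = -(4x^3)/(5y^4) = -4x^3/(5y^4)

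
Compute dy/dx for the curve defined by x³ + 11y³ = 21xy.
Take d/dx of both sides. Since y is implicitly a function of x, the chain rule attaches a y' = dy/dx factor whenever we differentiate through y.

Set F(x, y) = (left side) − (right side), so the curve is F = 0. Differentiating each term of F:
  d/dx[x^3] = 3x^2
  d/dx[-21xy] = -21x·y' - 21y
  d/dx[11y^3] = 33y^2·y'

Collecting, the y'-free part is the partial derivative in x and the y' coefficient is the partial derivative in y:
  ∂F/∂x = 3x^2 - 21y
  ∂F/∂y = -21x + 33y^2

so d/dx[F(x, y(x))] = ∂F/∂x + (∂F/∂y)·y' = 0. Rearranging,
  dy/dx = -(∂F/∂x)/(∂F/∂y) = -(3x^2 - 21y)/(-21x + 33y^2) = (x^2 - 7y)/(7x - 11y^2)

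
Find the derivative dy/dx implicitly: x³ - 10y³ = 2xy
Take d/dx of both sides. Since y is implicitly a function of x, the chain rule attaches a y' = dy/dx factor whenever we differentiate through y.

Set F(x, y) = (left side) − (right side), so the curve is F = 0. Differentiating each term of F:
  d/dx[x^3] = 3x^2
  d/dx[-2xy] = -2x·y' - 2y
  d/dx[-10y^3] = -30y^2·y'

Collecting, the y'-free part is the partial derivative in x and the y' coefficient is the partial derivative in y:
  ∂F/∂x = 3x^2 - 2y
  ∂F/∂y = -2x - 30y^2

so d/dx[F(x, y(x))] = ∂F/∂x + (∂F/∂y)·y' = 0. Rearranging,
  dy/dx = -(∂F/∂x)/(∂F/∂y) = -(3x^2 - 2y)/(-2x - 30y^2) = (3x^2/2 - y)/(x + 15y^2)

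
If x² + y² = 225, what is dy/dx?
Differentiate the relation implicitly: treat y = y(x) and apply the chain rule, so every y-derivative picks up a y' = dy/dx factor.

With everything moved to the left-hand side, differentiate term by term:
  d/dx[x^2] = 2x
  d/dx[y^2] = 2y·y'
  d/dx[-225] = 0

Separating the contributions that come from x directly and those that come through y:
  without y':      2x
  multiplying y':  2y

so (2x) + (2y)·y' = 0, and therefore
  dy/dx = -(2x)/(2y) = -x/y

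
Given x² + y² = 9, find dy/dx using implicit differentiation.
Apply d/dx to both sides, remembering that y depends on x. Each occurrence of y therefore brings in a y' = dy/dx via the chain rule.

With F(x, y) equal to the left-hand side minus the right, differentiate F term by term:
  d/dx[x^2] = 2x
  d/dx[y^2] = 2y·y'
  d/dx[-9] = 0
Adding these up, d/dx[F] = 0 becomes
  (2x) + (2y)·y' = 0,
so isolating y',
  dy/dx = -(2x)/(2y) = -x/y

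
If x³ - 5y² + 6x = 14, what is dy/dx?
Differentiate the relation implicitly: treat y = y(x) and apply the chain rule, so every y-derivative picks up a y' = dy/dx factor.

With everything moved to the left-hand side, differentiate term by term:
  d/dx[x^3] = 3x^2
  d/dx[6x] = 6
  d/dx[-5y^2] = -10y·y'
  d/dx[-14] = 0

Separating the contributions that come from x directly and those that come through y:
  without y':      3x^2 + 6
  multiplying y':  -10y

so (3x^2 + 6) + (-10y)·y' = 0, and therefore
  dy/dx = -(3x^2 + 6)/(-10y) = 3(x^2 + 2)/(10y)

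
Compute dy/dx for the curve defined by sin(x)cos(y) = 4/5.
Apply d/dx to both sides, remembering that y depends on x. Each occurrence of y therefore brings in a y' = dy/dx via the chain rule.

With F(x, y) equal to the left-hand side minus the right, differentiate F term by term:
  d/dx[sin(x)·cos(y)] = -y'·sin(x)·sin(y) + cos(x)·cos(y)
  d/dx[-4/5] = 0
Adding these up, d/dx[F] = 0 becomes
  (cos(x)·cos(y)) + (-sin(x)·sin(y))·y' = 0,
so isolating y',
  dy/dx = -(cos(x)·cos(y))/(-sin(x)·sin(y)) = 1/(tan(x)·tan(y))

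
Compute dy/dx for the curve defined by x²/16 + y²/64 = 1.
Differentiate the relation implicitly: treat y = y(x) and apply the chain rule, so every y-derivative picks up a y' = dy/dx factor.

With everything moved to the left-hand side, differentiate term by term:
  d/dx[x^2/16] = x/8
  d/dx[y^2/64] = y·y'/32
  d/dx[-1] = 0

Separating the contributions that come from x directly and those that come through y:
  without y':      x/8
  multiplying y':  y/32

so (x/8) + (y/32)·y' = 0, and therefore
  dy/dx = -(x/8)/(y/32) = -4x/y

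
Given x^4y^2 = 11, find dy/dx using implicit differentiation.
Take d/dx of both sides. Since y is implicitly a function of x, the chain rule attaches a y' = dy/dx factor whenever we differentiate through y.

Set F(x, y) = (left side) − (right side), so the curve is F = 0. Differentiating each term of F:
  d/dx[x^4y^2] = 2x^4y·y' + 4x^3y^2
  d/dx[-11] = 0

Collecting, the y'-free part is the partial derivative in x and the y' coefficient is the partial derivative in y:
  ∂F/∂x = 4x^3y^2
  ∂F/∂y = 2x^4y

so d/dx[F(x, y(x))] = ∂F/∂x + (∂F/∂y)·y' = 0. Rearranging,
  dy/dx = -(∂F/∂x)/(∂F/∂y) = -(4x^3y^2)/(2x^4y) = -2y/x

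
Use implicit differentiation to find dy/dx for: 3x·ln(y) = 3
Differentiate both sides with respect to x, treating y as y(x). By the chain rule, any term containing y contributes a factor of y' = dy/dx when we differentiate it.

Move every term to one side and write the relation as F(x, y) = 0. Term by term,
  d/dx[3x·ln(y)] = 3x·y'/y + 3ln(y)
  d/dx[-3] = 0

The pieces without y' make up ∂F/∂x and the coefficient of y' is ∂F/∂y:
  ∂F/∂x = 3ln(y),
  ∂F/∂y = 3x/y.

Since d/dx[F] = ∂F/∂x + (∂F/∂y)·y' = 0, solve for y':
  (∂F/∂y)·y' = -∂F/∂x
  dy/dx = -(∂F/∂x)/(∂F/∂y) = -(3ln(y))/(3x/y) = -y·ln(y)/x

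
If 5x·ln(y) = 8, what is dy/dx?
Differentiate both sides with respect to x, treating y as y(x). By the chain rule, any term containing y contributes a factor of y' = dy/dx when we differentiate it.

Move every term to one side and write the relation as F(x, y) = 0. Term by term,
  d/dx[5x·ln(y)] = 5x·y'/y + 5ln(y)
  d/dx[-8] = 0

The pieces without y' make up ∂F/∂x and the coefficient of y' is ∂F/∂y:
  ∂F/∂x = 5ln(y),
  ∂F/∂y = 5x/y.

Since d/dx[F] = ∂F/∂x + (∂F/∂y)·y' = 0, solve for y':
  (∂F/∂y)·y' = -∂F/∂x
  dy/dx = -(∂F/∂x)/(∂F/∂y) = -(5ln(y))/(5x/y) = -y·ln(y)/x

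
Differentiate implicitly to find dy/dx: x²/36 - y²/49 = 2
Differentiate the relation implicitly: treat y = y(x) and apply the chain rule, so every y-derivative picks up a y' = dy/dx factor.

With everything moved to the left-hand side, differentiate term by term:
  d/dx[x^2/36] = x/18
  d/dx[-y^2/49] = -2y·y'/49
  d/dx[-2] = 0

Separating the contributions that come from x directly and those that come through y:
  without y':      x/18
  multiplying y':  -2y/49

so (x/18) + (-2y/49)·y' = 0, and therefore
  dy/dx = -(x/18)/(-2y/49) = 49x/(36y)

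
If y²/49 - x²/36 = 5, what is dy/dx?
Apply d/dx to both sides, remembering that y depends on x. Each occurrence of y therefore brings in a y' = dy/dx via the chain rule.

With F(x, y) equal to the left-hand side minus the right, differentiate F term by term:
  d/dx[-x^2/36] = -x/18
  d/dx[y^2/49] = 2y·y'/49
  d/dx[-5] = 0
Adding these up, d/dx[F] = 0 becomes
  (-x/18) + (2y/49)·y' = 0,
so isolating y',
  dy/dx = -(-x/18)/(2y/49) = 49x/(36y)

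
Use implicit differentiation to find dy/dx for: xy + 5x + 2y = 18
Differentiate both sides with respect to x, treating y as y(x). By the chain rule, any term containing y contributes a factor of y' = dy/dx when we differentiate it.

Move every term to one side and write the relation as F(x, y) = 0. Term by term,
  d/dx[xy] = x·y' + y
  d/dx[5x] = 5
  d/dx[2y] = 2·y'
  d/dx[-18] = 0

The pieces without y' make up ∂F/∂x and the coefficient of y' is ∂F/∂y:
  ∂F/∂x = y + 5,
  ∂F/∂y = x + 2.

Since d/dx[F] = ∂F/∂x + (∂F/∂y)·y' = 0, solve for y':
  (∂F/∂y)·y' = -∂F/∂x
  dy/dx = -(∂F/∂x)/(∂F/∂y) = -(y + 5)/(x + 2) = (-y - 5)/(x + 2)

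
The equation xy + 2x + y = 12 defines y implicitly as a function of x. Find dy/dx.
Differentiate the relation implicitly: treat y = y(x) and apply the chain rule, so every y-derivative picks up a y' = dy/dx factor.

With everything moved to the left-hand side, differentiate term by term:
  d/dx[xy] = x·y' + y
  d/dx[2x] = 2
  d/dx[y] = y'
  d/dx[-12] = 0

Separating the contributions that come from x directly and those that come through y:
  without y':      y + 2
  multiplying y':  x + 1

so (y + 2) + (x + 1)·y' = 0, and therefore
  dy/dx = -(y + 2)/(x + 1) = (-y - 2)/(x + 1)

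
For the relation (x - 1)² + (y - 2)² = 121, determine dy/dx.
Apply d/dx to both sides, remembering that y depends on x. Each occurrence of y therefore brings in a y' = dy/dx via the chain rule.

With F(x, y) equal to the left-hand side minus the right, differentiate F term by term:
  d/dx[(x - 1)^2] = 2x - 2
  d/dx[(y - 2)^2] = 2·y'(y - 2)
  d/dx[-121] = 0
Adding these up, d/dx[F] = 0 becomes
  (2x - 2) + (2y - 4)·y' = 0,
so isolating y',
  dy/dx = -(2x - 2)/(2y - 4) = (1 - x)/(y - 2)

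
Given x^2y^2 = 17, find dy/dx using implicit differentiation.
Apply d/dx to both sides, remembering that y depends on x. Each occurrence of y therefore brings in a y' = dy/dx via the chain rule.

With F(x, y) equal to the left-hand side minus the right, differentiate F term by term:
  d/dx[x^2y^2] = 2x^2y·y' + 2xy^2
  d/dx[-17] = 0
Adding these up, d/dx[F] = 0 becomes
  (2xy^2) + (2x^2y)·y' = 0,
so isolating y',
  dy/dx = -(2xy^2)/(2x^2y) = -y/x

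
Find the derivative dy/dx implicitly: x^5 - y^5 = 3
Apply d/dx to both sides, remembering that y depends on x. Each occurrence of y therefore brings in a y' = dy/dx via the chain rule.

With F(x, y) equal to the left-hand side minus the right, differentiate F term by term:
  d/dx[x^5] = 5x^4
  d/dx[-y^5] = -5y^4·y'
  d/dx[-3] = 0
Adding these up, d/dx[F] = 0 becomes
  (5x^4) + (-5y^4)·y' = 0,
so isolating y',
  dy/dx = -(5x^4)/(-5y^4) = x^4/y^4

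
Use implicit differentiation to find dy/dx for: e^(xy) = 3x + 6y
Differentiate both sides with respect to x, treating y as y(x). By the chain rule, any term containing y contributes a factor of y' = dy/dx when we differentiate it.

Move every term to one side and write the relation as F(x, y) = 0. Term by term,
  d/dx[-3x] = -3
  d/dx[-6y] = -6·y'
  d/dx[e^(xy)] = (x·y' + y)·e^(xy)

The pieces without y' make up ∂F/∂x and the coefficient of y' is ∂F/∂y:
  ∂F/∂x = y·e^(xy) - 3,
  ∂F/∂y = x·e^(xy) - 6.

Since d/dx[F] = ∂F/∂x + (∂F/∂y)·y' = 0, solve for y':
  (∂F/∂y)·y' = -∂F/∂x
  dy/dx = -(∂F/∂x)/(∂F/∂y) = -(y·e^(xy) - 3)/(x·e^(xy) - 6) = (-y·e^(xy) + 3)/(x·e^(xy) - 6)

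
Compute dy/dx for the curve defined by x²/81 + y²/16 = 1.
Differentiate both sides with respect to x, treating y as y(x). By the chain rule, any term containing y contributes a factor of y' = dy/dx when we differentiate it.

Move every term to one side and write the relation as F(x, y) = 0. Term by term,
  d/dx[x^2/81] = 2x/81
  d/dx[y^2/16] = y·y'/8
  d/dx[-1] = 0

The pieces without y' make up ∂F/∂x and the coefficient of y' is ∂F/∂y:
  ∂F/∂x = 2x/81,
  ∂F/∂y = y/8.

Since d/dx[F] = ∂F/∂x + (∂F/∂y)·y' = 0, solve for y':
  (∂F/∂y)·y' = -∂F/∂x
  dy/dx = -(∂F/∂x)/(∂F/∂y) = -(2x/81)/(y/8) = -16x/(81y)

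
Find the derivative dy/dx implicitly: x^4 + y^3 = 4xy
Take d/dx of both sides. Since y is implicitly a function of x, the chain rule attaches a y' = dy/dx factor whenever we differentiate through y.

Set F(x, y) = (left side) − (right side), so the curve is F = 0. Differentiating each term of F:
  d/dx[x^4] = 4x^3
  d/dx[-4xy] = -4x·y' - 4y
  d/dx[y^3] = 3y^2·y'

Collecting, the y'-free part is the partial derivative in x and the y' coefficient is the partial derivative in y:
  ∂F/∂x = 4x^3 - 4y
  ∂F/∂y = -4x + 3y^2

so d/dx[F(x, y(x))] = ∂F/∂x + (∂F/∂y)·y' = 0. Rearranging,
  dy/dx = -(∂F/∂x)/(∂F/∂y) = -(4x^3 - 4y)/(-4x + 3y^2) = 4(x^3 - y)/(4x - 3y^2)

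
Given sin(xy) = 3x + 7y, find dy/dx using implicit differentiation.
Differentiate both sides with respect to x, treating y as y(x). By the chain rule, any term containing y contributes a factor of y' = dy/dx when we differentiate it.

Move every term to one side and write the relation as F(x, y) = 0. Term by term,
  d/dx[-3x] = -3
  d/dx[-7y] = -7·y'
  d/dx[sin(xy)] = (x·y' + y)·cos(xy)

The pieces without y' make up ∂F/∂x and the coefficient of y' is ∂F/∂y:
  ∂F/∂x = y·cos(xy) - 3,
  ∂F/∂y = x·cos(xy) - 7.

Since d/dx[F] = ∂F/∂x + (∂F/∂y)·y' = 0, solve for y':
  (∂F/∂y)·y' = -∂F/∂x
  dy/dx = -(∂F/∂x)/(∂F/∂y) = -(y·cos(xy) - 3)/(x·cos(xy) - 7) = (-y·cos(xy) + 3)/(x·cos(xy) - 7)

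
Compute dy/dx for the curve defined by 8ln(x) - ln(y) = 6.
Differentiate both sides with respect to x, treating y as y(x). By the chain rule, any term containing y contributes a factor of y' = dy/dx when we differentiate it.

Move every term to one side and write the relation as F(x, y) = 0. Term by term,
  d/dx[8ln(x)] = 8/x
  d/dx[-ln(y)] = -y'/y
  d/dx[-6] = 0

The pieces without y' make up ∂F/∂x and the coefficient of y' is ∂F/∂y:
  ∂F/∂x = 8/x,
  ∂F/∂y = -1/y.

Since d/dx[F] = ∂F/∂x + (∂F/∂y)·y' = 0, solve for y':
  (∂F/∂y)·y' = -∂F/∂x
  dy/dx = -(∂F/∂x)/(∂F/∂y) = -(8/x)/(-1/y) = 8y/x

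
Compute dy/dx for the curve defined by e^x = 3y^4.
Differentiate the relation implicitly: treat y = y(x) and apply the chain rule, so every y-derivative picks up a y' = dy/dx factor.

With everything moved to the left-hand side, differentiate term by term:
  d/dx[-3y^4] = -12y^3·y'
  d/dx[e^(x)] = e^(x)

Separating the contributions that come from x directly and those that come through y:
  without y':      e^(x)
  multiplying y':  -12y^3

so (e^(x)) + (-12y^3)·y' = 0, and therefore
  dy/dx = -(e^(x))/(-12y^3) = e^(x)/(12y^3)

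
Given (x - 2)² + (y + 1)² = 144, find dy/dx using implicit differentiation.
Take d/dx of both sides. Since y is implicitly a function of x, the chain rule attaches a y' = dy/dx factor whenever we differentiate through y.

Set F(x, y) = (left side) − (right side), so the curve is F = 0. Differentiating each term of F:
  d/dx[(x - 2)^2] = 2x - 4
  d/dx[(y + 1)^2] = 2·y'(y + 1)
  d/dx[-144] = 0

Collecting, the y'-free part is the partial derivative in x and the y' coefficient is the partial derivative in y:
  ∂F/∂x = 2x - 4
  ∂F/∂y = 2y + 2

so d/dx[F(x, y(x))] = ∂F/∂x + (∂F/∂y)·y' = 0. Rearranging,
  dy/dx = -(∂F/∂x)/(∂F/∂y) = -(2x - 4)/(2y + 2) = (2 - x)/(y + 1)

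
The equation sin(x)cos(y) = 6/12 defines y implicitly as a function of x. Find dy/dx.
Differentiate both sides with respect to x, treating y as y(x). By the chain rule, any term containing y contributes a factor of y' = dy/dx when we differentiate it.

Move every term to one side and write the relation as F(x, y) = 0. Term by term,
  d/dx[sin(x)·cos(y)] = -y'·sin(x)·sin(y) + cos(x)·cos(y)
  d/dx[-1/2] = 0

The pieces without y' make up ∂F/∂x and the coefficient of y' is ∂F/∂y:
  ∂F/∂x = cos(x)·cos(y),
  ∂F/∂y = -sin(x)·sin(y).

Since d/dx[F] = ∂F/∂x + (∂F/∂y)·y' = 0, solve for y':
  (∂F/∂y)·y' = -∂F/∂x
  dy/dx = -(∂F/∂x)/(∂F/∂y) = -(cos(x)·cos(y))/(-sin(x)·sin(y)) = 1/(tan(x)·tan(y))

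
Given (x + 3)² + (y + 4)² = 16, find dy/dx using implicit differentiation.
Differentiate the relation implicitly: treat y = y(x) and apply the chain rule, so every y-derivative picks up a y' = dy/dx factor.

With everything moved to the left-hand side, differentiate term by term:
  d/dx[(x + 3)^2] = 2x + 6
  d/dx[(y + 4)^2] = 2·y'(y + 4)
  d/dx[-16] = 0

Separating the contributions that come from x directly and those that come through y:
  without y':      2x + 6
  multiplying y':  2y + 8

so (2x + 6) + (2y + 8)·y' = 0, and therefore
  dy/dx = -(2x + 6)/(2y + 8) = (-x - 3)/(y + 4)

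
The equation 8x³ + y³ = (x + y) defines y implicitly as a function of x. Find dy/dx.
Apply d/dx to both sides, remembering that y depends on x. Each occurrence of y therefore brings in a y' = dy/dx via the chain rule.

With F(x, y) equal to the left-hand side minus the right, differentiate F term by term:
  d/dx[8x^3] = 24x^2
  d/dx[-x] = -1
  d/dx[y^3] = 3y^2·y'
  d/dx[-y] = -y'
Adding these up, d/dx[F] = 0 becomes
  (24x^2 - 1) + (3y^2 - 1)·y' = 0,
so isolating y',
  dy/dx = -(24x^2 - 1)/(3y^2 - 1) = (1 - 24x^2)/(3y^2 - 1)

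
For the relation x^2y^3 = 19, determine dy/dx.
Apply d/dx to both sides, remembering that y depends on x. Each occurrence of y therefore brings in a y' = dy/dx via the chain rule.

With F(x, y) equal to the left-hand side minus the right, differentiate F term by term:
  d/dx[x^2y^3] = 3x^2y^2·y' + 2xy^3
  d/dx[-19] = 0
Adding these up, d/dx[F] = 0 becomes
  (2xy^3) + (3x^2y^2)·y' = 0,
so isolating y',
  dy/dx = -(2xy^3)/(3x^2y^2) = -2y/(3x)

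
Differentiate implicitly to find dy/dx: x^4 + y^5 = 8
Differentiate the relation implicitly: treat y = y(x) and apply the chain rule, so every y-derivative picks up a y' = dy/dx factor.

With everything moved to the left-hand side, differentiate term by term:
  d/dx[x^4] = 4x^3
  d/dx[y^5] = 5y^4·y'
  d/dx[-8] = 0

Separating the contributions that come from x directly and those that come through y:
  without y':      4x^3
  multiplying y':  5y^4

so (4x^3) + (5y^4)·y' = 0, and therefore
  dy/dx = -(4x^3)/(5y^4) = -4x^3/(5y^4)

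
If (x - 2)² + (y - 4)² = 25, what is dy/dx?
Differentiate both sides with respect to x, treating y as y(x). By the chain rule, any term containing y contributes a factor of y' = dy/dx when we differentiate it.

Move every term to one side and write the relation as F(x, y) = 0. Term by term,
  d/dx[(x - 2)^2] = 2x - 4
  d/dx[(y - 4)^2] = 2·y'(y - 4)
  d/dx[-25] = 0

The pieces without y' make up ∂F/∂x and the coefficient of y' is ∂F/∂y:
  ∂F/∂x = 2x - 4,
  ∂F/∂y = 2y - 8.

Since d/dx[F] = ∂F/∂x + (∂F/∂y)·y' = 0, solve for y':
  (∂F/∂y)·y' = -∂F/∂x
  dy/dx = -(∂F/∂x)/(∂F/∂y) = -(2x - 4)/(2y - 8) = (2 - x)/(y - 4)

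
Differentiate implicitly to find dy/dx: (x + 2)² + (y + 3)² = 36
Take d/dx of both sides. Since y is implicitly a function of x, the chain rule attaches a y' = dy/dx factor whenever we differentiate through y.

Set F(x, y) = (left side) − (right side), so the curve is F = 0. Differentiating each term of F:
  d/dx[(x + 2)^2] = 2x + 4
  d/dx[(y + 3)^2] = 2·y'(y + 3)
  d/dx[-36] = 0

Collecting, the y'-free part is the partial derivative in x and the y' coefficient is the partial derivative in y:
  ∂F/∂x = 2x + 4
  ∂F/∂y = 2y + 6

so d/dx[F(x, y(x))] = ∂F/∂x + (∂F/∂y)·y' = 0. Rearranging,
  dy/dx = -(∂F/∂x)/(∂F/∂y) = -(2x + 4)/(2y + 6) = (-x - 2)/(y + 3)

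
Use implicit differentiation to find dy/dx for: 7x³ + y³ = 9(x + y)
Differentiate both sides with respect to x, treating y as y(x). By the chain rule, any term containing y contributes a factor of y' = dy/dx when we differentiate it.

Move every term to one side and write the relation as F(x, y) = 0. Term by term,
  d/dx[7x^3] = 21x^2
  d/dx[-9x] = -9
  d/dx[y^3] = 3y^2·y'
  d/dx[-9y] = -9·y'

The pieces without y' make up ∂F/∂x and the coefficient of y' is ∂F/∂y:
  ∂F/∂x = 21x^2 - 9,
  ∂F/∂y = 3y^2 - 9.

Since d/dx[F] = ∂F/∂x + (∂F/∂y)·y' = 0, solve for y':
  (∂F/∂y)·y' = -∂F/∂x
  dy/dx = -(∂F/∂x)/(∂F/∂y) = -(21x^2 - 9)/(3y^2 - 9) = (3 - 7x^2)/(y^2 - 3)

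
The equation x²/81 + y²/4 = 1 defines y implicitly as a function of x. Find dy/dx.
Take d/dx of both sides. Since y is implicitly a function of x, the chain rule attaches a y' = dy/dx factor whenever we differentiate through y.

Set F(x, y) = (left side) − (right side), so the curve is F = 0. Differentiating each term of F:
  d/dx[x^2/81] = 2x/81
  d/dx[y^2/4] = y·y'/2
  d/dx[-1] = 0

Collecting, the y'-free part is the partial derivative in x and the y' coefficient is the partial derivative in y:
  ∂F/∂x = 2x/81
  ∂F/∂y = y/2

so d/dx[F(x, y(x))] = ∂F/∂x + (∂F/∂y)·y' = 0. Rearranging,
  dy/dx = -(∂F/∂x)/(∂F/∂y) = -(2x/81)/(y/2) = -4x/(81y)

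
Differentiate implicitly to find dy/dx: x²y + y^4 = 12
Differentiate the relation implicitly: treat y = y(x) and apply the chain rule, so every y-derivative picks up a y' = dy/dx factor.

With everything moved to the left-hand side, differentiate term by term:
  d/dx[x^2y] = x^2·y' + 2xy
  d/dx[y^4] = 4y^3·y'
  d/dx[-12] = 0

Separating the contributions that come from x directly and those that come through y:
  without y':      2xy
  multiplying y':  x^2 + 4y^3

so (2xy) + (x^2 + 4y^3)·y' = 0, and therefore
  dy/dx = -(2xy)/(x^2 + 4y^3) = -2xy/(x^2 + 4y^3)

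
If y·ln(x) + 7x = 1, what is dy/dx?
Differentiate the relation implicitly: treat y = y(x) and apply the chain rule, so every y-derivative picks up a y' = dy/dx factor.

With everything moved to the left-hand side, differentiate term by term:
  d/dx[7x] = 7
  d/dx[y·ln(x)] = y'·ln(x) + y/x
  d/dx[-1] = 0

Separating the contributions that come from x directly and those that come through y:
  without y':      7 + y/x
  multiplying y':  ln(x)

so (7 + y/x) + (ln(x))·y' = 0, and therefore
  dy/dx = -(7 + y/x)/(ln(x))
        = -((7x + y)/x)/(ln(x)) = (-7x - y)/(x·ln(x))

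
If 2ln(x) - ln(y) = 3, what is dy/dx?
Apply d/dx to both sides, remembering that y depends on x. Each occurrence of y therefore brings in a y' = dy/dx via the chain rule.

With F(x, y) equal to the left-hand side minus the right, differentiate F term by term:
  d/dx[2ln(x)] = 2/x
  d/dx[-ln(y)] = -y'/y
  d/dx[-3] = 0
Adding these up, d/dx[F] = 0 becomes
  (2/x) + (-1/y)·y' = 0,
so isolating y',
  dy/dx = -(2/x)/(-1/y) = 2y/x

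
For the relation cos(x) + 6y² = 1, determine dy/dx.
Differentiate the relation implicitly: treat y = y(x) and apply the chain rule, so every y-derivative picks up a y' = dy/dx factor.

With everything moved to the left-hand side, differentiate term by term:
  d/dx[6y^2] = 12y·y'
  d/dx[cos(x)] = -sin(x)
  d/dx[-1] = 0

Separating the contributions that come from x directly and those that come through y:
  without y':      -sin(x)
  multiplying y':  12y

so (-sin(x)) + (12y)·y' = 0, and therefore
  dy/dx = -(-sin(x))/(12y) = sin(x)/(12y)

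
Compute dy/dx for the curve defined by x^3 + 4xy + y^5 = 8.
Differentiate both sides with respect to x, treating y as y(x). By the chain rule, any term containing y contributes a factor of y' = dy/dx when we differentiate it.

Move every term to one side and write the relation as F(x, y) = 0. Term by term,
  d/dx[x^3] = 3x^2
  d/dx[4xy] = 4x·y' + 4y
  d/dx[y^5] = 5y^4·y'
  d/dx[-8] = 0

The pieces without y' make up ∂F/∂x and the coefficient of y' is ∂F/∂y:
  ∂F/∂x = 3x^2 + 4y,
  ∂F/∂y = 4x + 5y^4.

Since d/dx[F] = ∂F/∂x + (∂F/∂y)·y' = 0, solve for y':
  (∂F/∂y)·y' = -∂F/∂x
  dy/dx = -(∂F/∂x)/(∂F/∂y) = -(3x^2 + 4y)/(4x + 5y^4) = (-3x^2 - 4y)/(4x + 5y^4)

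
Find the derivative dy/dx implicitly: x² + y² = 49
Differentiate both sides with respect to x, treating y as y(x). By the chain rule, any term containing y contributes a factor of y' = dy/dx when we differentiate it.

Move every term to one side and write the relation as F(x, y) = 0. Term by term,
  d/dx[x^2] = 2x
  d/dx[y^2] = 2y·y'
  d/dx[-49] = 0

The pieces without y' make up ∂F/∂x and the coefficient of y' is ∂F/∂y:
  ∂F/∂x = 2x,
  ∂F/∂y = 2y.

Since d/dx[F] = ∂F/∂x + (∂F/∂y)·y' = 0, solve for y':
  (∂F/∂y)·y' = -∂F/∂x
  dy/dx = -(∂F/∂x)/(∂F/∂y) = -(2x)/(2y) = -x/y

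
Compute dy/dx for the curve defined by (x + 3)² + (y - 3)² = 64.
Differentiate both sides with respect to x, treating y as y(x). By the chain rule, any term containing y contributes a factor of y' = dy/dx when we differentiate it.

Move every term to one side and write the relation as F(x, y) = 0. Term by term,
  d/dx[(x + 3)^2] = 2x + 6
  d/dx[(y - 3)^2] = 2·y'(y - 3)
  d/dx[-64] = 0

The pieces without y' make up ∂F/∂x and the coefficient of y' is ∂F/∂y:
  ∂F/∂x = 2x + 6,
  ∂F/∂y = 2y - 6.

Since d/dx[F] = ∂F/∂x + (∂F/∂y)·y' = 0, solve for y':
  (∂F/∂y)·y' = -∂F/∂x
  dy/dx = -(∂F/∂x)/(∂F/∂y) = -(2x + 6)/(2y - 6) = (-x - 3)/(y - 3)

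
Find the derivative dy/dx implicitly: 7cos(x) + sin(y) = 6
Differentiate both sides with respect to x, treating y as y(x). By the chain rule, any term containing y contributes a factor of y' = dy/dx when we differentiate it.

Move every term to one side and write the relation as F(x, y) = 0. Term by term,
  d/dx[sin(y)] = y'·cos(y)
  d/dx[7cos(x)] = -7sin(x)
  d/dx[-6] = 0

The pieces without y' make up ∂F/∂x and the coefficient of y' is ∂F/∂y:
  ∂F/∂x = -7sin(x),
  ∂F/∂y = cos(y).

Since d/dx[F] = ∂F/∂x + (∂F/∂y)·y' = 0, solve for y':
  (∂F/∂y)·y' = -∂F/∂x
  dy/dx = -(∂F/∂x)/(∂F/∂y) = -(-7sin(x))/(cos(y)) = 7sin(x)/cos(y)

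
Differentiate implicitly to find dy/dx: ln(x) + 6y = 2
Apply d/dx to both sides, remembering that y depends on x. Each occurrence of y therefore brings in a y' = dy/dx via the chain rule.

With F(x, y) equal to the left-hand side minus the right, differentiate F term by term:
  d/dx[6y] = 6·y'
  d/dx[ln(x)] = 1/x
  d/dx[-2] = 0
Adding these up, d/dx[F] = 0 becomes
  (1/x) + (6)·y' = 0,
so isolating y',
  dy/dx = -(1/x)/(6) = -1/(6x)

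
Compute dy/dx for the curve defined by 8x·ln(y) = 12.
Take d/dx of both sides. Since y is implicitly a function of x, the chain rule attaches a y' = dy/dx factor whenever we differentiate through y.

Set F(x, y) = (left side) − (right side), so the curve is F = 0. Differentiating each term of F:
  d/dx[8x·ln(y)] = 8x·y'/y + 8ln(y)
  d/dx[-12] = 0

Collecting, the y'-free part is the partial derivative in x and the y' coefficient is the partial derivative in y:
  ∂F/∂x = 8ln(y)
  ∂F/∂y = 8x/y

so d/dx[F(x, y(x))] = ∂F/∂x + (∂F/∂y)·y' = 0. Rearranging,
  dy/dx = -(∂F/∂x)/(∂F/∂y) = -(8ln(y))/(8x/y) = -y·ln(y)/x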